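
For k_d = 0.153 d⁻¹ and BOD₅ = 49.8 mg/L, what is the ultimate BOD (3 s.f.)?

L₀ ≈ 93.1 mg/L

BOD₅ = L₀(1 − e^(−5k_d)) ⇒ L₀ = BOD₅ / (1 − e^(−5×0.153))
= 49.8 / (1 − 0.4653) = 49.8 / 0.5347 = 93.14 mg/L.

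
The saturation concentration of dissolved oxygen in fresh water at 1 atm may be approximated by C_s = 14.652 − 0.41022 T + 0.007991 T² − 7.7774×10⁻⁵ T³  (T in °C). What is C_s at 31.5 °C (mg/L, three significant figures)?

C_s = 14.652 − 0.41022×31.5 + 0.007991×31.5² − 7.7774×10⁻⁵×31.5³ = 7.228 mg/L.

C_s ≈ 7.23 mg/L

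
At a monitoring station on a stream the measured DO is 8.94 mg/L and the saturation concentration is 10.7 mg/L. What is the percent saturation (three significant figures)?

% saturation = C/C_s × 100 = 8.94/10.7 × 100 = 83.6 %.

83.6 % saturation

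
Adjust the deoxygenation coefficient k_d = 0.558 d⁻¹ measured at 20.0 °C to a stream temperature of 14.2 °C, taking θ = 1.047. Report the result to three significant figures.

k_d ≈ 0.428 d⁻¹

k_d(T₂) = k_d(T₁) · θ^(T₂−T₁) = 0.558 × 1.047^(14.2−20.0)
= 0.558 × 1.047^-5.80 = 0.558 × 0.7661 = 0.4275 d⁻¹.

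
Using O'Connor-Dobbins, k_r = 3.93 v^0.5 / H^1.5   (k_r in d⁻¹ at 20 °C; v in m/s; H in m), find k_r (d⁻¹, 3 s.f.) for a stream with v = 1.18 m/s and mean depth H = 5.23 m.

k_r = 3.93 × 1.18^0.5 / 5.23^1.5 = 3.93 × 1.086 / 11.96 = 0.3569 d⁻¹.

k_r ≈ 0.357 d⁻¹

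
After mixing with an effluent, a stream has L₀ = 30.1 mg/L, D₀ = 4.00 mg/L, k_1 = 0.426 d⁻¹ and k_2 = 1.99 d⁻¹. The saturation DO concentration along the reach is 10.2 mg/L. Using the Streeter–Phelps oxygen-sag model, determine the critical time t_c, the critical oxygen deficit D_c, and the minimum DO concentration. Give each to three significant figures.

At the critical point dD/dt = 0, so k_1 L₀ e^(−k_1 t) = k_2 D. Substituting D(t) from the Streeter–Phelps equation and solving for t gives
t_c = ln[(k_2/k_1)(1 − D₀(k_2−k_1)/(k_1 L₀))] / (k_2−k_1).
Here k_2−k_1 = 1.564 d⁻¹ and 1 − D₀(k_2−k_1)/(k_1 L₀) = 1 − 4.00×1.564/(0.426×30.1) = 0.5121, so
t_c = ln(4.671 × 0.5121) / 1.564 = 0.8722 / 1.564 = 0.5577 d.
D_c = (k_1/k_2) L₀ e^(−k_1 t_c) = (0.426/1.99) × 30.1 × e^(−0.426×0.5577) = 0.2141 × 30.1 × 0.7885 = 5.081 mg/L.
Minimum DO = C_s − D_c = 10.2 − 5.081 = 5.119 mg/L.

t_c ≈ 0.558 d; D_c ≈ 5.08 mg/L; min DO ≈ 5.12 mg/L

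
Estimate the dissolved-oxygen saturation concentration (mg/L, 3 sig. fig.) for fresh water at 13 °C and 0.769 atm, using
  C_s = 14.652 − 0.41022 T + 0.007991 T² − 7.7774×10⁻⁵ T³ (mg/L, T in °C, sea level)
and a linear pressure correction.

At sea level: C_s = 14.652 − 0.41022×13 + 0.007991×13² − 7.7774×10⁻⁵×13³ = 10.50 mg/L.
Pressure correction: C_s' = 10.50 × 0.769 = 8.074 mg/L.

C_s ≈ 8.07 mg/L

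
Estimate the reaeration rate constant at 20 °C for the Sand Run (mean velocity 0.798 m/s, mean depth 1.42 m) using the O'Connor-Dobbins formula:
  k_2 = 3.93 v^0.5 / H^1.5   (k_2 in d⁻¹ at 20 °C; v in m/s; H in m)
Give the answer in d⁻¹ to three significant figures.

k_2 ≈ 2.07 d⁻¹

k_2 = 3.93 × 0.798^0.5 / 1.42^1.5 = 3.93 × 0.8933 / 1.692 = 2.075 d⁻¹.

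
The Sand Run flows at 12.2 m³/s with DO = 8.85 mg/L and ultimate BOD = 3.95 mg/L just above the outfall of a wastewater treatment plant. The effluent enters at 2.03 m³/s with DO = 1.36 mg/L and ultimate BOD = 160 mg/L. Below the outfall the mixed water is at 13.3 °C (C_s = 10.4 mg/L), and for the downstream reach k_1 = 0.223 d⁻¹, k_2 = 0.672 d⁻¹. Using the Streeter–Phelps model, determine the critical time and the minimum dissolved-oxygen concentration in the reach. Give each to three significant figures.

Mixed DO = (12.2×8.85 + 2.03×1.36)/(12.2+2.03) = 110.7/14.23 = 7.782 mg/L.
Mixed L₀ = (12.2×3.95 + 2.03×160)/(14.23) = 373.0/14.23 = 26.21 mg/L.
Initial deficit D₀ = C_s − DO₀ = 10.4 − 7.782 = 2.618 mg/L.
t_c = (1/0.4490) ln[(0.672/0.223)(1 − 2.618×0.4490/(0.223×26.21))] = 2.227 × ln(2.407) = 1.957 d.
D_c = (0.223/0.672) × 26.21 × e^(−0.223×1.957) = 0.3318 × 26.21 × 0.6464 = 5.623 mg/L.
Minimum DO = 10.4 − 5.623 = 4.777 mg/L.

t_c ≈ 1.96 d; minimum DO ≈ 4.78 mg/L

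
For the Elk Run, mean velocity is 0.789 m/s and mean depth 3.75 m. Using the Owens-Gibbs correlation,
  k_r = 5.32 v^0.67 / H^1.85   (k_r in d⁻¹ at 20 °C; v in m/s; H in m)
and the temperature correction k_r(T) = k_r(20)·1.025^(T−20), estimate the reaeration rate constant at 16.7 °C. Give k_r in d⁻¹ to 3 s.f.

k_r(20) = 5.32 × 0.789^0.67 / 3.75^1.85 = 5.32 × 0.8532 / 11.53 = 0.3935 d⁻¹.
k_r(16.7) = 0.3935 × 1.025^(16.7−20) = 0.3935 × 0.9217 = 0.3627 d⁻¹.

k_r ≈ 0.363 d⁻¹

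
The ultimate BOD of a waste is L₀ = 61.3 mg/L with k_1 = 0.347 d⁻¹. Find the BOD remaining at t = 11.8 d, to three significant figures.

L ≈ 1.02 mg/L

L_t = L₀ e^(−k_1 t) = 61.3 × e^(−0.347×11.8) = 61.3 × 0.01666 = 1.021 mg/L.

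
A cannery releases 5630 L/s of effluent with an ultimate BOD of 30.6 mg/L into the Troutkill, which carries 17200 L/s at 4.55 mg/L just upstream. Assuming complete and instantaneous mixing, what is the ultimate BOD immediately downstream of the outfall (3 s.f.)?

11.0 mg/L

Flow-weighted mixing: C = (Q_r C_r + Q_w C_w)/(Q_r + Q_w)
= (17200×4.55 + 5630×30.6)/(17200 + 5630) = 250500/22830 = 10.97 mg/L.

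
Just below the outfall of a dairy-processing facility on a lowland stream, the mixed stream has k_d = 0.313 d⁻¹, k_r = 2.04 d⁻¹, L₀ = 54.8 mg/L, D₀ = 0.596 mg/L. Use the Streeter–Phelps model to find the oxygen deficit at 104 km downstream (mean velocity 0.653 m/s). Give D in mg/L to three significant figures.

Travel time t = x/v = 104 km / (0.653 m/s) = 104000 m / 0.653 m/s = 159300 s = 1.843 d.
k_d L₀/(k_r−k_d) = 0.313×54.8/(2.04−0.313) = 17.15/1.727 = 9.932 mg/L.
e^(−k_d t) = e^(−0.313×1.843) = 0.5616; e^(−k_r t) = e^(−2.04×1.843) = 0.02327.
D = 9.932 × (0.5616 − 0.02327) + 0.596 × 0.02327 = 5.347 + 0.01387 = 5.360 mg/L.

D ≈ 5.36 mg/L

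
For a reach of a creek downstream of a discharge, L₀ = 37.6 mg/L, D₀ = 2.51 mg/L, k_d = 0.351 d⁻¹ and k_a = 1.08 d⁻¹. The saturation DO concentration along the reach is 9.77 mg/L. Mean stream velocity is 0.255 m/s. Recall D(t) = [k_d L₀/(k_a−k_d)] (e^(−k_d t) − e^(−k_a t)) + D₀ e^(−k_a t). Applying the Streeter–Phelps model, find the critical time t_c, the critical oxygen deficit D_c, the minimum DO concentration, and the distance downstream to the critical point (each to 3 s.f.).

At the critical point dD/dt = 0, so k_d L₀ e^(−k_d t) = k_a D. Substituting D(t) from the Streeter–Phelps equation and solving for t gives
t_c = ln[(k_a/k_d)(1 − D₀(k_a−k_d)/(k_d L₀))] / (k_a−k_d).
Here k_a−k_d = 0.7290 d⁻¹ and 1 − D₀(k_a−k_d)/(k_d L₀) = 1 − 2.51×0.7290/(0.351×37.6) = 0.8614, so
t_c = ln(3.077 × 0.8614) / 0.7290 = 0.9747 / 0.7290 = 1.337 d.
D_c = (k_d/k_a) L₀ e^(−k_d t_c) = (0.351/1.08) × 37.6 × e^(−0.351×1.337) = 0.3250 × 37.6 × 0.6254 = 7.643 mg/L.
Minimum DO = C_s − D_c = 9.77 − 7.643 = 2.127 mg/L.
x_c = v t_c = 0.255 m/s × 1.337 d × 86400 s/d = 29460 m ≈ 29.5 km.

t_c ≈ 1.34 d; D_c ≈ 7.64 mg/L; min DO ≈ 2.13 mg/L; x_c ≈ 29.5 km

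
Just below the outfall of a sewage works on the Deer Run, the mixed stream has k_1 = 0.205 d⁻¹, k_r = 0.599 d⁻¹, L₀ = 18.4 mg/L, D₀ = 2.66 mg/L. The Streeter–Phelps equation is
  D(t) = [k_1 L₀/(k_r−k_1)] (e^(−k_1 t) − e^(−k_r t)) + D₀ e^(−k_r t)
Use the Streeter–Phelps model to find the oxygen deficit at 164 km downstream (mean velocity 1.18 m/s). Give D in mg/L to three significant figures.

Travel time t = x/v = 164 km / (1.18 m/s) = 164000 m / 1.18 m/s = 139000 s = 1.609 d.
k_1 L₀/(k_r−k_1) = 0.205×18.4/(0.599−0.205) = 3.772/0.3940 = 9.574 mg/L.
e^(−k_1 t) = e^(−0.205×1.609) = 0.7191; e^(−k_r t) = e^(−0.599×1.609) = 0.3815.
D = 9.574 × (0.7191 − 0.3815) + 2.66 × 0.3815 = 3.232 + 1.015 = 4.247 mg/L.

D ≈ 4.25 mg/L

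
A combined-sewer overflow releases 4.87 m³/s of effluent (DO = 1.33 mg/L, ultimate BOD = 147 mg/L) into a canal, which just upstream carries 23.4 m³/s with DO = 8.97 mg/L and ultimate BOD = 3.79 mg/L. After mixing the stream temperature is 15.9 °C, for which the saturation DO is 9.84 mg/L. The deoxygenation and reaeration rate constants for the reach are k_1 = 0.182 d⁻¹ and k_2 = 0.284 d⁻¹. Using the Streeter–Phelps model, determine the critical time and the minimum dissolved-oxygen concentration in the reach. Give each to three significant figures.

Mixed DO = (23.4×8.97 + 4.87×1.33)/(23.4+4.87) = 216.4/28.27 = 7.654 mg/L.
Mixed L₀ = (23.4×3.79 + 4.87×147)/(28.27) = 804.6/28.27 = 28.46 mg/L.
Initial deficit D₀ = C_s − DO₀ = 9.84 − 7.654 = 2.186 mg/L.
t_c = (1/0.1020) ln[(0.284/0.182)(1 − 2.186×0.1020/(0.182×28.46))] = 9.804 × ln(1.493) = 3.931 d.
D_c = (0.182/0.284) × 28.46 × e^(−0.182×3.931) = 0.6408 × 28.46 × 0.4890 = 8.918 mg/L.
Minimum DO = 9.84 − 8.918 = 0.9217 mg/L.

t_c ≈ 3.93 d; minimum DO ≈ 0.922 mg/L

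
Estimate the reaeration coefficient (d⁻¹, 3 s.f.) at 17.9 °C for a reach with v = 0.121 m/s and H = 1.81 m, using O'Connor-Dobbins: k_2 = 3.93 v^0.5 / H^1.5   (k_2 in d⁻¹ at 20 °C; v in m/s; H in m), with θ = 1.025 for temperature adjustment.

k_2 ≈ 0.533 d⁻¹

k_2(20) = 3.93 × 0.121^0.5 / 1.81^1.5 = 3.93 × 0.3479 / 2.435 = 0.5614 d⁻¹.
k_2(17.9) = 0.5614 × 1.025^(17.9−20) = 0.5614 × 0.9495 = 0.5330 d⁻¹.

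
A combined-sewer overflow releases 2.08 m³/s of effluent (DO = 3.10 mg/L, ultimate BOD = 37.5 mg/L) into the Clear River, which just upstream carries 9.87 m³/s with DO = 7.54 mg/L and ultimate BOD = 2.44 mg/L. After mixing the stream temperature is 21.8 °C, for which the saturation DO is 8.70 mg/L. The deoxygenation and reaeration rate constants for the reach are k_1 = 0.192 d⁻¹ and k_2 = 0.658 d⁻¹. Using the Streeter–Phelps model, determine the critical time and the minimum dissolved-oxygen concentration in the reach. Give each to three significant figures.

Mixed DO = (9.87×7.54 + 2.08×3.10)/(9.87+2.08) = 80.87/11.95 = 6.767 mg/L.
Mixed L₀ = (9.87×2.44 + 2.08×37.5)/(11.95) = 102.1/11.95 = 8.542 mg/L.
Initial deficit D₀ = C_s − DO₀ = 8.70 − 6.767 = 1.933 mg/L.
t_c = (1/0.4660) ln[(0.658/0.192)(1 − 1.933×0.4660/(0.192×8.542))] = 2.146 × ln(1.545) = 0.9337 d.
D_c = (0.192/0.658) × 8.542 × e^(−0.192×0.9337) = 0.2918 × 8.542 × 0.8359 = 2.084 mg/L.
Minimum DO = 8.70 − 2.084 = 6.616 mg/L.

t_c ≈ 0.934 d; minimum DO ≈ 6.62 mg/L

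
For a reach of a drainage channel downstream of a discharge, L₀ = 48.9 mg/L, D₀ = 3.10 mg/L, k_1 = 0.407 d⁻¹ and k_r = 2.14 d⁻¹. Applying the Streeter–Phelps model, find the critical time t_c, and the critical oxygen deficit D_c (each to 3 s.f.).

t_c ≈ 0.776 d; D_c ≈ 6.78 mg/L

t_c = [1/(k_r−k_1)] ln[(k_r/k_1)(1 − D₀(k_r−k_1)/(k_1 L₀))]
= [1/(2.14−0.407)] ln[(2.14/0.407)(1 − 3.10×1.733/(0.407×48.9))]
= (1/1.733) ln[5.258 × 0.7301] = 0.5770 × ln(3.839) = 0.5770 × 1.345 = 0.7762 d.
L(t_c) = L₀ e^(−k_1 t_c) = 48.9 × 0.7291 = 35.65 mg/L, and at the critical point k_r D_c = k_1 L, so D_c = (0.407/2.14) × 35.65 = 6.781 mg/L.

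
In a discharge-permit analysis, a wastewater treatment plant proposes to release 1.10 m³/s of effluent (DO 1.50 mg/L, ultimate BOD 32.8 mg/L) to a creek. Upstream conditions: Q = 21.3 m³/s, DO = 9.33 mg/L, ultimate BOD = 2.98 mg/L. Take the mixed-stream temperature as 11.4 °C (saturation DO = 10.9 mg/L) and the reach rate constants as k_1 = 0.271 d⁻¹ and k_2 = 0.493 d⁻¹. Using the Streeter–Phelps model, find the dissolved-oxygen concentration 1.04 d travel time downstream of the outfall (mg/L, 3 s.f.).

Mixed DO = (21.3×9.33 + 1.10×1.50)/(21.3+1.10) = 200.4/22.40 = 8.945 mg/L.
Mixed L₀ = (21.3×2.98 + 1.10×32.8)/(22.40) = 99.55/22.40 = 4.444 mg/L.
Initial deficit D₀ = C_s − DO₀ = 10.9 − 8.945 = 1.955 mg/L.
D(1.04) = [0.271×4.444/(0.493−0.271)](e^(−0.271×1.04) − e^(−0.493×1.04)) + 1.955 e^(−0.493×1.04)
= 5.425 × (0.7544 − 0.5989) + 1.955 × 0.5989 = 2.014 mg/L.
DO = 10.9 − 2.014 = 8.886 mg/L.

DO ≈ 8.89 mg/L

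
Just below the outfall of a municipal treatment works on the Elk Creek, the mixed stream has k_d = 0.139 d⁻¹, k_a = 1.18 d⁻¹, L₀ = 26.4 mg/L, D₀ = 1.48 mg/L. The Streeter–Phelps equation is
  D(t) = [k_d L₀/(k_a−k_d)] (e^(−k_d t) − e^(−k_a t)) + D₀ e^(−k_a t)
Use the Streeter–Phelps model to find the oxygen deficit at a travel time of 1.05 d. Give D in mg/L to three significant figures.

D ≈ 2.45 mg/L

k_d L₀/(k_a−k_d) = 0.139×26.4/(1.18−0.139) = 3.670/1.041 = 3.525 mg/L.
e^(−k_d t) = e^(−0.139×1.050) = 0.8642; e^(−k_a t) = e^(−1.18×1.050) = 0.2897.
D = 3.525 × (0.8642 − 0.2897) + 1.48 × 0.2897 = 2.025 + 0.4287 = 2.454 mg/L.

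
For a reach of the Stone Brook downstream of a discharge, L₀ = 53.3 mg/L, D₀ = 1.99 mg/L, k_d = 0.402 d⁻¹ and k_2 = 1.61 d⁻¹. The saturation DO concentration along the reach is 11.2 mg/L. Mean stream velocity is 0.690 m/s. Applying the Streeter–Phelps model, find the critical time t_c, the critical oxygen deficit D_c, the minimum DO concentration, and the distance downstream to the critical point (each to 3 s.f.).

t_c ≈ 1.05 d; D_c ≈ 8.73 mg/L; min DO ≈ 2.47 mg/L; x_c ≈ 62.6 km

At the critical point dD/dt = 0, so k_d L₀ e^(−k_d t) = k_2 D. Substituting D(t) from the Streeter–Phelps equation and solving for t gives
t_c = ln[(k_2/k_d)(1 − D₀(k_2−k_d)/(k_d L₀))] / (k_2−k_d).
Here k_2−k_d = 1.208 d⁻¹ and 1 − D₀(k_2−k_d)/(k_d L₀) = 1 − 1.99×1.208/(0.402×53.3) = 0.8878, so
t_c = ln(4.005 × 0.8878) / 1.208 = 1.269 / 1.208 = 1.050 d.
L(t_c) = L₀ e^(−k_d t_c) = 53.3 × 0.6556 = 34.95 mg/L, and at the critical point k_2 D_c = k_d L, so D_c = (0.402/1.61) × 34.95 = 8.726 mg/L.
Minimum DO = C_s − D_c = 11.2 − 8.726 = 2.474 mg/L.
x_c = v t_c = 0.690 m/s × 1.050 d × 86400 s/d = 62600 m ≈ 62.6 km.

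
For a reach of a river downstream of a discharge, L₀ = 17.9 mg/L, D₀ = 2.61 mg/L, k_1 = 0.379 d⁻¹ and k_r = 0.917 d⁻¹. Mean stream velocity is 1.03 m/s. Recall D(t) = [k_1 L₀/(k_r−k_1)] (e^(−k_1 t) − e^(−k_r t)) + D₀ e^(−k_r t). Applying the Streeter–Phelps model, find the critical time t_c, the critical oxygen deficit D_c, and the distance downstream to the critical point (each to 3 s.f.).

t_c ≈ 1.21 d; D_c ≈ 4.67 mg/L; x_c ≈ 108 km

At the critical point dD/dt = 0, so k_1 L₀ e^(−k_1 t) = k_r D. Substituting D(t) from the Streeter–Phelps equation and solving for t gives
t_c = ln[(k_r/k_1)(1 − D₀(k_r−k_1)/(k_1 L₀))] / (k_r−k_1).
Here k_r−k_1 = 0.5380 d⁻¹ and 1 − D₀(k_r−k_1)/(k_1 L₀) = 1 − 2.61×0.5380/(0.379×17.9) = 0.7930, so
t_c = ln(2.420 × 0.7930) / 0.5380 = 0.6517 / 0.5380 = 1.211 d.
L(t_c) = L₀ e^(−k_1 t_c) = 17.9 × 0.6319 = 11.31 mg/L, and at the critical point k_r D_c = k_1 L, so D_c = (0.379/0.917) × 11.31 = 4.675 mg/L.
x_c = v t_c = 1.03 m/s × 1.211 d × 86400 s/d = 107800 m ≈ 108 km.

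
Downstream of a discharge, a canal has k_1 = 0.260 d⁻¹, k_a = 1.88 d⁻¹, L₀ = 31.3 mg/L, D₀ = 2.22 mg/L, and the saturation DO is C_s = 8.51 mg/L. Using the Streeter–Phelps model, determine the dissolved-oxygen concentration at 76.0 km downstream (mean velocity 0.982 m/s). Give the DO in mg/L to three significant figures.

DO ≈ 5.05 mg/L

Travel time t = x/v = 76.0 km / (0.982 m/s) = 76000 m / 0.982 m/s = 77390 s = 0.8958 d.
k_1 L₀/(k_a−k_1) = 0.260×31.3/(1.88−0.260) = 8.138/1.620 = 5.023 mg/L.
e^(−k_1 t) = e^(−0.260×0.8958) = 0.7922; e^(−k_a t) = e^(−1.88×0.8958) = 0.1856.
D = 5.023 × (0.7922 − 0.1856) + 2.22 × 0.1856 = 3.047 + 0.4121 = 3.459 mg/L.
DO = C_s − D = 8.51 − 3.459 = 5.051 mg/L.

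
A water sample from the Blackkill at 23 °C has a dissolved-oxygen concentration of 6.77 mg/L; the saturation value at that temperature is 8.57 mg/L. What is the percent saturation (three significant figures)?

% saturation = C/C_s × 100 = 6.77/8.57 × 100 = 79.0 %.

79.0 % saturation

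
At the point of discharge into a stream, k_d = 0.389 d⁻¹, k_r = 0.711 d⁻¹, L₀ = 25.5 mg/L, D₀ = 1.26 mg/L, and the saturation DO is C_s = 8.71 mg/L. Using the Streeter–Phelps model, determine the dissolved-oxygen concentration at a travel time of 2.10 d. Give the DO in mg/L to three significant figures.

DO ≈ 1.74 mg/L

k_d L₀/(k_r−k_d) = 0.389×25.5/(0.711−0.389) = 9.920/0.3220 = 30.81 mg/L.
e^(−k_d t) = e^(−0.389×2.100) = 0.4418; e^(−k_r t) = e^(−0.711×2.100) = 0.2247.
D = 30.81 × (0.4418 − 0.2247) + 1.26 × 0.2247 = 6.689 + 0.2831 = 6.972 mg/L.
DO = C_s − D = 8.71 − 6.972 = 1.738 mg/L.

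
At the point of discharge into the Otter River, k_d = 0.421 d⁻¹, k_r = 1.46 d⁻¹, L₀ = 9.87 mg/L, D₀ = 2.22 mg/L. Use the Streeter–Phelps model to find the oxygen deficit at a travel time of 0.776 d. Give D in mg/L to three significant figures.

k_d L₀/(k_r−k_d) = 0.421×9.87/(1.46−0.421) = 4.155/1.039 = 3.999 mg/L.
e^(−k_d t) = e^(−0.421×0.7760) = 0.7213; e^(−k_r t) = e^(−1.46×0.7760) = 0.3221.
D = 3.999 × (0.7213 − 0.3221) + 2.22 × 0.3221 = 1.597 + 0.7150 = 2.312 mg/L.

D ≈ 2.31 mg/L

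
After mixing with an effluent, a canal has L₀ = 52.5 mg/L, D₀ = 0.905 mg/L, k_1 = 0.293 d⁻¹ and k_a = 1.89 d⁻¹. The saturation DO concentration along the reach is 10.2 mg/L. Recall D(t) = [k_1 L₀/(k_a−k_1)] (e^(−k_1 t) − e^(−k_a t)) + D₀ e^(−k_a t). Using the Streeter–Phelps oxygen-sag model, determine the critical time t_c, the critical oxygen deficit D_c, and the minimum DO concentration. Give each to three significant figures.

With k_a/k_1 = 6.451 and 1 − D₀(k_a−k_1)/(k_1 L₀) = 0.9060,
t_c = ln(6.451 × 0.9060) / (1.89 − 0.293) = ln(5.844) / 1.597 = 1.765/1.597 = 1.106 d.
D_c = (k_1/k_a) L₀ e^(−k_1 t_c) = (0.293/1.89) × 52.5 × e^(−0.293×1.106) = 0.1550 × 52.5 × 0.7233 = 5.887 mg/L.
Minimum DO = C_s − D_c = 10.2 − 5.887 = 4.313 mg/L.

t_c ≈ 1.11 d; D_c ≈ 5.89 mg/L; min DO ≈ 4.31 mg/L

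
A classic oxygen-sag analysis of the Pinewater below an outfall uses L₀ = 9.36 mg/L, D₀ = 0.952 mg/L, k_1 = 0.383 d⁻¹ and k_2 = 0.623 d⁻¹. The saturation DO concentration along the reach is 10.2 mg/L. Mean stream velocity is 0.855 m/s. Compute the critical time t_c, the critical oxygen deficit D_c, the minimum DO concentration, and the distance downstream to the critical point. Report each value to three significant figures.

t_c ≈ 1.75 d; D_c ≈ 2.94 mg/L; min DO ≈ 7.26 mg/L; x_c ≈ 129 km

With k_2/k_1 = 1.627 and 1 − D₀(k_2−k_1)/(k_1 L₀) = 0.9363,
t_c = ln(1.627 × 0.9363) / (0.623 − 0.383) = ln(1.523) / 0.2400 = 0.4207/0.2400 = 1.753 d.
L(t_c) = L₀ e^(−k_1 t_c) = 9.36 × 0.5110 = 4.783 mg/L, and at the critical point k_2 D_c = k_1 L, so D_c = (0.383/0.623) × 4.783 = 2.941 mg/L.
Minimum DO = C_s − D_c = 10.2 − 2.941 = 7.259 mg/L.
x_c = v t_c = 0.855 m/s × 1.753 d × 86400 s/d = 129500 m ≈ 129 km.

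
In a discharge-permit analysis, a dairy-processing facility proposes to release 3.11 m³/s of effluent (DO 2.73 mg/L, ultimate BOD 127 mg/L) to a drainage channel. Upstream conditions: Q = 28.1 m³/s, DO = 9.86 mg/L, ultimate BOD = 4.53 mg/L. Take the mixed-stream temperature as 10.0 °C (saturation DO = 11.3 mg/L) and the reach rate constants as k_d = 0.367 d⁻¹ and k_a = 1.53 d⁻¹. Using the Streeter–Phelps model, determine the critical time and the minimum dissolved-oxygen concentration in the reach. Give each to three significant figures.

Mixed DO = (28.1×9.86 + 3.11×2.73)/(28.1+3.11) = 285.6/31.21 = 9.150 mg/L.
Mixed L₀ = (28.1×4.53 + 3.11×127)/(31.21) = 522.3/31.21 = 16.73 mg/L.
Initial deficit D₀ = C_s − DO₀ = 11.3 − 9.150 = 2.150 mg/L.
t_c = (1/1.163) ln[(1.53/0.367)(1 − 2.150×1.163/(0.367×16.73))] = 0.8598 × ln(2.471) = 0.7779 d.
D_c = (0.367/1.53) × 16.73 × e^(−0.367×0.7779) = 0.2399 × 16.73 × 0.7516 = 3.017 mg/L.
Minimum DO = 11.3 − 3.017 = 8.283 mg/L.

t_c ≈ 0.778 d; minimum DO ≈ 8.28 mg/L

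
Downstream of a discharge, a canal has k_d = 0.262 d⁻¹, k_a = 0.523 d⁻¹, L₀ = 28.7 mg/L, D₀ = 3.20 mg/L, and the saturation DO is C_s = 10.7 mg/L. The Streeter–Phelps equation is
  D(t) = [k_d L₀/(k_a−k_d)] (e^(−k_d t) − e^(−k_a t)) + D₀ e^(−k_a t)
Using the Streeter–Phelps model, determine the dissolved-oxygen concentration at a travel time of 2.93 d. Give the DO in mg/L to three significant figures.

DO ≈ 2.86 mg/L

k_d L₀/(k_a−k_d) = 0.262×28.7/(0.523−0.262) = 7.519/0.2610 = 28.81 mg/L.
e^(−k_d t) = e^(−0.262×2.930) = 0.4641; e^(−k_a t) = e^(−0.523×2.930) = 0.2160.
D = 28.81 × (0.4641 − 0.2160) + 3.20 × 0.2160 = 7.147 + 0.6913 = 7.838 mg/L.
DO = C_s − D = 10.7 − 7.838 = 2.862 mg/L.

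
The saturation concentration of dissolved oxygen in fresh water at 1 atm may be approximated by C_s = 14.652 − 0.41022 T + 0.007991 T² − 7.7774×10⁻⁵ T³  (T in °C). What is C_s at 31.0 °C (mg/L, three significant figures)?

C_s ≈ 7.30 mg/L

C_s = 14.652 − 0.41022×31.0 + 0.007991×31.0² − 7.7774×10⁻⁵×31.0³ = 7.298 mg/L.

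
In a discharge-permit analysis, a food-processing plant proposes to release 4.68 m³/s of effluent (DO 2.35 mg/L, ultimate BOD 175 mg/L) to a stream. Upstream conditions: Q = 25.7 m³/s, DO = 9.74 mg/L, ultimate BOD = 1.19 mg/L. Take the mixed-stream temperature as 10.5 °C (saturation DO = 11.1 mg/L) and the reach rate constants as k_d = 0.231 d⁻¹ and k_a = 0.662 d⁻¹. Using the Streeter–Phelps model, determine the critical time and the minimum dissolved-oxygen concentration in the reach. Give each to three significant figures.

Mixed DO = (25.7×9.74 + 4.68×2.35)/(25.7+4.68) = 261.3/30.38 = 8.602 mg/L.
Mixed L₀ = (25.7×1.19 + 4.68×175)/(30.38) = 849.6/30.38 = 27.97 mg/L.
Initial deficit D₀ = C_s − DO₀ = 11.1 − 8.602 = 2.498 mg/L.
t_c = (1/0.4310) ln[(0.662/0.231)(1 − 2.498×0.4310/(0.231×27.97))] = 2.320 × ln(2.388) = 2.020 d.
D_c = (0.231/0.662) × 27.97 × e^(−0.231×2.020) = 0.3489 × 27.97 × 0.6272 = 6.120 mg/L.
Minimum DO = 11.1 − 6.120 = 4.980 mg/L.

t_c ≈ 2.02 d; minimum DO ≈ 4.98 mg/L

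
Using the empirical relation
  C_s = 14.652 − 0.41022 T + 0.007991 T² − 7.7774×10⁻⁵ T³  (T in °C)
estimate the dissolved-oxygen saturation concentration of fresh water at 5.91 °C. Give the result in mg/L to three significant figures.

C_s = 14.652 − 0.41022×5.91 + 0.007991×5.91² − 7.7774×10⁻⁵×5.91³ = 12.49 mg/L.

C_s ≈ 12.5 mg/L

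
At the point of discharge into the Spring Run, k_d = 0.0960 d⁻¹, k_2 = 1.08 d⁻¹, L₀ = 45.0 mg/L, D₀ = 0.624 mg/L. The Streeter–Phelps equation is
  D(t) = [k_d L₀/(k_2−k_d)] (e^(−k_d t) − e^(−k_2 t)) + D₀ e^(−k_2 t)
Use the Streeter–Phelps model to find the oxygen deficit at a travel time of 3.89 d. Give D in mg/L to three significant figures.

D ≈ 2.97 mg/L

k_d L₀/(k_2−k_d) = 0.0960×45.0/(1.08−0.0960) = 4.320/0.9840 = 4.390 mg/L.
e^(−k_d t) = e^(−0.0960×3.890) = 0.6884; e^(−k_2 t) = e^(−1.08×3.890) = 0.01498.
D = 4.390 × (0.6884 − 0.01498) + 0.624 × 0.01498 = 2.956 + 0.009346 = 2.966 mg/L.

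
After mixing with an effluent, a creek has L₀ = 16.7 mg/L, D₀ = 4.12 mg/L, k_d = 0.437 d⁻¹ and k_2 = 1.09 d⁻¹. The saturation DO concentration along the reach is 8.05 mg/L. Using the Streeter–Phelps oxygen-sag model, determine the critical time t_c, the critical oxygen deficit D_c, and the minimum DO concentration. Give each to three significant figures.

t_c ≈ 0.695 d; D_c ≈ 4.94 mg/L; min DO ≈ 3.11 mg/L

t_c = [1/(k_2−k_d)] ln[(k_2/k_d)(1 − D₀(k_2−k_d)/(k_d L₀))]
= [1/(1.09−0.437)] ln[(1.09/0.437)(1 − 4.12×0.6530/(0.437×16.7))]
= (1/0.6530) ln[2.494 × 0.6314] = 1.531 × ln(1.575) = 1.531 × 0.4541 = 0.6954 d.
L(t_c) = L₀ e^(−k_d t_c) = 16.7 × 0.7379 = 12.32 mg/L, and at the critical point k_2 D_c = k_d L, so D_c = (0.437/1.09) × 12.32 = 4.941 mg/L.
Minimum DO = C_s − D_c = 8.05 − 4.941 = 3.109 mg/L.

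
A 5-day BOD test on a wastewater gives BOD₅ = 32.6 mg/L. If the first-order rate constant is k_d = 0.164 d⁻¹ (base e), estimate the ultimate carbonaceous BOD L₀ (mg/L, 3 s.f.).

BOD₅ = L₀(1 − e^(−5k_d)) ⇒ L₀ = BOD₅ / (1 − e^(−5×0.164))
= 32.6 / (1 − 0.4404) = 32.6 / 0.5596 = 58.26 mg/L.

L₀ ≈ 58.3 mg/L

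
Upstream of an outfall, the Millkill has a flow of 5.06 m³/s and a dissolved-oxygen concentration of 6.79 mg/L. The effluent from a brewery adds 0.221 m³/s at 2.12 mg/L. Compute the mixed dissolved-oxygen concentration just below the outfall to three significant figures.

Flow-weighted mixing: C = (Q_r C_r + Q_w C_w)/(Q_r + Q_w)
= (5.06×6.79 + 0.221×2.12)/(5.06 + 0.221) = 34.83/5.281 = 6.595 mg/L.

6.59 mg/L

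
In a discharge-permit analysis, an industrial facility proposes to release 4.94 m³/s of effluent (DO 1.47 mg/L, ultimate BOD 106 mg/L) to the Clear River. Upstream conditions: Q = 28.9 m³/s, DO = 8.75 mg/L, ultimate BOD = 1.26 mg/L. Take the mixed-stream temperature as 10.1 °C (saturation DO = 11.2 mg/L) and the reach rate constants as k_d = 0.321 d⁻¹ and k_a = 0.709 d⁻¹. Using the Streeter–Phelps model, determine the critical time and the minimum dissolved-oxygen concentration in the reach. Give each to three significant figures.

t_c ≈ 1.28 d; minimum DO ≈ 6.23 mg/L

Mixed DO = (28.9×8.75 + 4.94×1.47)/(28.9+4.94) = 260.1/33.84 = 7.687 mg/L.
Mixed L₀ = (28.9×1.26 + 4.94×106)/(33.84) = 560.1/33.84 = 16.55 mg/L.
Initial deficit D₀ = C_s − DO₀ = 11.2 − 7.687 = 3.513 mg/L.
t_c = (1/0.3880) ln[(0.709/0.321)(1 − 3.513×0.3880/(0.321×16.55))] = 2.577 × ln(1.642) = 1.278 d.
D_c = (0.321/0.709) × 16.55 × e^(−0.321×1.278) = 0.4528 × 16.55 × 0.6634 = 4.971 mg/L.
Minimum DO = 11.2 − 4.971 = 6.229 mg/L.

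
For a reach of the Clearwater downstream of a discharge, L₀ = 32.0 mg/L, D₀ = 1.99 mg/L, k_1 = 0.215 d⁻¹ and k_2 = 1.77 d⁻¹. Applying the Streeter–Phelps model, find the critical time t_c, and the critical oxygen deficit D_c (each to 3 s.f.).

t_c = [1/(k_2−k_1)] ln[(k_2/k_1)(1 − D₀(k_2−k_1)/(k_1 L₀))]
= [1/(1.77−0.215)] ln[(1.77/0.215)(1 − 1.99×1.555/(0.215×32.0))]
= (1/1.555) ln[8.233 × 0.5502] = 0.6431 × ln(4.530) = 0.6431 × 1.511 = 0.9715 d.
D_c = (k_1/k_2) L₀ e^(−k_1 t_c) = (0.215/1.77) × 32.0 × e^(−0.215×0.9715) = 0.1215 × 32.0 × 0.8115 = 3.154 mg/L.

t_c ≈ 0.971 d; D_c ≈ 3.15 mg/L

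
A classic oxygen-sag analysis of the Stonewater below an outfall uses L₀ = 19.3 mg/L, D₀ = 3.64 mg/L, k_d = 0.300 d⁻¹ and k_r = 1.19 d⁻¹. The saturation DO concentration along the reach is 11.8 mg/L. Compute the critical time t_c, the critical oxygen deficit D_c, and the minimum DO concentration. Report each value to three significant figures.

t_c ≈ 0.627 d; D_c ≈ 4.03 mg/L; min DO ≈ 7.77 mg/L

With k_r/k_d = 3.967 and 1 − D₀(k_r−k_d)/(k_d L₀) = 0.4405,
t_c = ln(3.967 × 0.4405) / (1.19 − 0.300) = ln(1.747) / 0.8900 = 0.5580/0.8900 = 0.6270 d.
L(t_c) = L₀ e^(−k_d t_c) = 19.3 × 0.8285 = 15.99 mg/L, and at the critical point k_r D_c = k_d L, so D_c = (0.300/1.19) × 15.99 = 4.031 mg/L.
Minimum DO = C_s − D_c = 11.8 − 4.031 = 7.769 mg/L.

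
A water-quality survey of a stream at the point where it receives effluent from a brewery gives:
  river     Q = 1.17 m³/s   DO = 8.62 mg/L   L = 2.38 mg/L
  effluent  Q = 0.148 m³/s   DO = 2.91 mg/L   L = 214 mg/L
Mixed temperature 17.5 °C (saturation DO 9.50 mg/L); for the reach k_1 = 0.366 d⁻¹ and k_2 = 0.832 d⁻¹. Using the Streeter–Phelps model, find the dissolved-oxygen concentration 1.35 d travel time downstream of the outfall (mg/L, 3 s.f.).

Mixed DO = (1.17×8.62 + 0.148×2.91)/(1.17+0.148) = 10.52/1.318 = 7.979 mg/L.
Mixed L₀ = (1.17×2.38 + 0.148×214)/(1.318) = 34.46/1.318 = 26.14 mg/L.
Initial deficit D₀ = C_s − DO₀ = 9.50 − 7.979 = 1.521 mg/L.
D(1.35) = [0.366×26.14/(0.832−0.366)](e^(−0.366×1.35) − e^(−0.832×1.35)) + 1.521 e^(−0.832×1.35)
= 20.53 × (0.6101 − 0.3252) + 1.521 × 0.3252 = 6.344 mg/L.
DO = 9.50 − 6.344 = 3.156 mg/L.

DO ≈ 3.16 mg/L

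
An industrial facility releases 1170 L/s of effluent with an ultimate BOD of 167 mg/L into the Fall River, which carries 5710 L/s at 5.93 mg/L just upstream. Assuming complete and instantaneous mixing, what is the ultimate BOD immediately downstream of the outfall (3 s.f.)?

Flow-weighted mixing: C = (Q_r C_r + Q_w C_w)/(Q_r + Q_w)
= (5710×5.93 + 1170×167)/(5710 + 1170) = 229300/6880 = 33.32 mg/L.

33.3 mg/L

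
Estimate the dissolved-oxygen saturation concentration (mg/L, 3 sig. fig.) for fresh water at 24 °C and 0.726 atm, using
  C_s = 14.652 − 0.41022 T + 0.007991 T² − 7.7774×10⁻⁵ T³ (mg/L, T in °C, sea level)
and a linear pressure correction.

At sea level: C_s = 14.652 − 0.41022×24 + 0.007991×24² − 7.7774×10⁻⁵×24³ = 8.334 mg/L.
Pressure correction: C_s' = 8.334 × 0.726 = 6.051 mg/L.

C_s ≈ 6.05 mg/L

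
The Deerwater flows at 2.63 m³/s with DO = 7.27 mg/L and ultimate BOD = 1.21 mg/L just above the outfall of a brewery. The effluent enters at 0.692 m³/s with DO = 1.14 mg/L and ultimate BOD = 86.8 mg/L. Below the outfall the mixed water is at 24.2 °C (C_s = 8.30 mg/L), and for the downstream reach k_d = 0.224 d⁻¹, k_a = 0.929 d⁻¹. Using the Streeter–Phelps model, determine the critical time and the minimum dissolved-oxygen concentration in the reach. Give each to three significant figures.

Mixed DO = (2.63×7.27 + 0.692×1.14)/(2.63+0.692) = 19.91/3.322 = 5.993 mg/L.
Mixed L₀ = (2.63×1.21 + 0.692×86.8)/(3.322) = 63.25/3.322 = 19.04 mg/L.
Initial deficit D₀ = C_s − DO₀ = 8.30 − 5.993 = 2.307 mg/L.
t_c = (1/0.7050) ln[(0.929/0.224)(1 − 2.307×0.7050/(0.224×19.04))] = 1.418 × ln(2.566) = 1.337 d.
D_c = (0.224/0.929) × 19.04 × e^(−0.224×1.337) = 0.2411 × 19.04 × 0.7413 = 3.403 mg/L.
Minimum DO = 8.30 − 3.403 = 4.897 mg/L.

t_c ≈ 1.34 d; minimum DO ≈ 4.90 mg/L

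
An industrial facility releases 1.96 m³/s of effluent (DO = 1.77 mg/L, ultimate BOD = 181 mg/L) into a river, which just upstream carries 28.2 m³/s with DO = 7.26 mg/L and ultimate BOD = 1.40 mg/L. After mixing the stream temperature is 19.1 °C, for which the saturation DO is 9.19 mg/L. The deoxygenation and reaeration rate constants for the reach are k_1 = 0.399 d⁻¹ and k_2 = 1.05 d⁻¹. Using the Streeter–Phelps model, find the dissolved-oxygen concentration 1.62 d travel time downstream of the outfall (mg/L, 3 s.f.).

Mixed DO = (28.2×7.26 + 1.96×1.77)/(28.2+1.96) = 208.2/30.16 = 6.903 mg/L.
Mixed L₀ = (28.2×1.40 + 1.96×181)/(30.16) = 394.2/30.16 = 13.07 mg/L.
Initial deficit D₀ = C_s − DO₀ = 9.19 − 6.903 = 2.287 mg/L.
D(1.62) = [0.399×13.07/(1.05−0.399)](e^(−0.399×1.62) − e^(−1.05×1.62)) + 2.287 e^(−1.05×1.62)
= 8.012 × (0.5239 − 0.1825) + 2.287 × 0.1825 = 3.153 mg/L.
DO = 9.19 − 3.153 = 6.037 mg/L.

DO ≈ 6.04 mg/L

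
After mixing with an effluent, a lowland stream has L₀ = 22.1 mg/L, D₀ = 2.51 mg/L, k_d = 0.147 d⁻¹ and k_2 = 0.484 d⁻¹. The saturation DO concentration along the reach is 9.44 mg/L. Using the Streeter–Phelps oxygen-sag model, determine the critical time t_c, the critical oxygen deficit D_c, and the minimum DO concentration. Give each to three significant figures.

t_c ≈ 2.64 d; D_c ≈ 4.55 mg/L; min DO ≈ 4.89 mg/L

With k_2/k_d = 3.293 and 1 − D₀(k_2−k_d)/(k_d L₀) = 0.7396,
t_c = ln(3.293 × 0.7396) / (0.484 − 0.147) = ln(2.435) / 0.3370 = 0.8900/0.3370 = 2.641 d.
D_c = (k_d/k_2) L₀ e^(−k_d t_c) = (0.147/0.484) × 22.1 × e^(−0.147×2.641) = 0.3037 × 22.1 × 0.6783 = 4.553 mg/L.
Minimum DO = C_s − D_c = 9.44 − 4.553 = 4.887 mg/L.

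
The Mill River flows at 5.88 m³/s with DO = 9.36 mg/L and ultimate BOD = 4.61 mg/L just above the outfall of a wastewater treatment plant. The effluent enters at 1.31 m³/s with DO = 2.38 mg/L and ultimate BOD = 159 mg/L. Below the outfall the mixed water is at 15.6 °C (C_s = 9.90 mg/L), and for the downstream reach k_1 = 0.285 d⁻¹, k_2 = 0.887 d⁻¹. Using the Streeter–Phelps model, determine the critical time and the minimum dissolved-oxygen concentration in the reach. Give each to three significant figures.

t_c ≈ 1.68 d; minimum DO ≈ 3.38 mg/L

Mixed DO = (5.88×9.36 + 1.31×2.38)/(5.88+1.31) = 58.15/7.190 = 8.088 mg/L.
Mixed L₀ = (5.88×4.61 + 1.31×159)/(7.190) = 235.4/7.190 = 32.74 mg/L.
Initial deficit D₀ = C_s − DO₀ = 9.90 − 8.088 = 1.812 mg/L.
t_c = (1/0.6020) ln[(0.887/0.285)(1 − 1.812×0.6020/(0.285×32.74))] = 1.661 × ln(2.748) = 1.679 d.
D_c = (0.285/0.887) × 32.74 × e^(−0.285×1.679) = 0.3213 × 32.74 × 0.6196 = 6.518 mg/L.
Minimum DO = 9.90 − 6.518 = 3.382 mg/L.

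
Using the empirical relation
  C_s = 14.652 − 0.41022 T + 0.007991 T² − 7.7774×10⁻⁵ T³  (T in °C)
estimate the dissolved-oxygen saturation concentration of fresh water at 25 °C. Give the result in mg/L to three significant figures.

C_s = 14.652 − 0.41022×25 + 0.007991×25² − 7.7774×10⁻⁵×25³ = 8.176 mg/L.

C_s ≈ 8.18 mg/L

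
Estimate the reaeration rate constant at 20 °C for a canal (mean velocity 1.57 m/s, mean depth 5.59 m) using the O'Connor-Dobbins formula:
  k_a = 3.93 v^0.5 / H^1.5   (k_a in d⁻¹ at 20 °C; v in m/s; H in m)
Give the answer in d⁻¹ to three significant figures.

k_a = 3.93 × 1.57^0.5 / 5.59^1.5 = 3.93 × 1.253 / 13.22 = 0.3726 d⁻¹.

k_a ≈ 0.373 d⁻¹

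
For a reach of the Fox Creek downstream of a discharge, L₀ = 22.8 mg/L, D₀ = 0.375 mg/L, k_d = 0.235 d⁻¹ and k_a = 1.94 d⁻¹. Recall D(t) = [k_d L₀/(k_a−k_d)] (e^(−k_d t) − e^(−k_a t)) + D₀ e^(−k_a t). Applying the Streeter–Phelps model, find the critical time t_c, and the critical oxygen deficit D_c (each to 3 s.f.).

t_c ≈ 1.16 d; D_c ≈ 2.10 mg/L

With k_a/k_d = 8.255 and 1 − D₀(k_a−k_d)/(k_d L₀) = 0.8807,
t_c = ln(8.255 × 0.8807) / (1.94 − 0.235) = ln(7.270) / 1.705 = 1.984/1.705 = 1.164 d.
D_c = (k_d/k_a) L₀ e^(−k_d t_c) = (0.235/1.94) × 22.8 × e^(−0.235×1.164) = 0.1211 × 22.8 × 0.7608 = 2.101 mg/L.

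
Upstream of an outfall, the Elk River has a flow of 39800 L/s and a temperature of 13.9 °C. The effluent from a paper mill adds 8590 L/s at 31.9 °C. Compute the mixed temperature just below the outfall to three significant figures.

Flow-weighted mixing: C = (Q_r C_r + Q_w C_w)/(Q_r + Q_w)
= (39800×13.9 + 8590×31.9)/(39800 + 8590) = 827200/48390 = 17.10 °C.

17.1 °C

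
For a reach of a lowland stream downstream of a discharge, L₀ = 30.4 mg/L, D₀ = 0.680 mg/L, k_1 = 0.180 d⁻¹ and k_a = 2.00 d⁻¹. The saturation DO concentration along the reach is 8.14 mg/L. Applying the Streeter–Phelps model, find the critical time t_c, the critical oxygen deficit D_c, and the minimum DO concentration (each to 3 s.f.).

At the critical point dD/dt = 0, so k_1 L₀ e^(−k_1 t) = k_a D. Substituting D(t) from the Streeter–Phelps equation and solving for t gives
t_c = ln[(k_a/k_1)(1 − D₀(k_a−k_1)/(k_1 L₀))] / (k_a−k_1).
Here k_a−k_1 = 1.820 d⁻¹ and 1 − D₀(k_a−k_1)/(k_1 L₀) = 1 − 0.680×1.820/(0.180×30.4) = 0.7738, so
t_c = ln(11.11 × 0.7738) / 1.820 = 2.152 / 1.820 = 1.182 d.
D_c = (k_1/k_a) L₀ e^(−k_1 t_c) = (0.180/2.00) × 30.4 × e^(−0.180×1.182) = 0.09000 × 30.4 × 0.8083 = 2.212 mg/L.
Minimum DO = C_s − D_c = 8.14 − 2.212 = 5.928 mg/L.

t_c ≈ 1.18 d; D_c ≈ 2.21 mg/L; min DO ≈ 5.93 mg/L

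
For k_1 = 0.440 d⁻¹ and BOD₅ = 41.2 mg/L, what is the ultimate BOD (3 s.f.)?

BOD₅ = L₀(1 − e^(−5k_1)) ⇒ L₀ = BOD₅ / (1 − e^(−5×0.440))
= 41.2 / (1 − 0.1108) = 41.2 / 0.8892 = 46.33 mg/L.

L₀ ≈ 46.3 mg/L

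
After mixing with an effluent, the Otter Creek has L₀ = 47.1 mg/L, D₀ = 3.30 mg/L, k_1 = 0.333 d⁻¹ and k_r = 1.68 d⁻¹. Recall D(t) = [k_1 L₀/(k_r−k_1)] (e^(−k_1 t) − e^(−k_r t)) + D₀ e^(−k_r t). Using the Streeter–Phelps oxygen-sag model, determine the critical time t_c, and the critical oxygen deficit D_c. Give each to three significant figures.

t_c ≈ 0.954 d; D_c ≈ 6.79 mg/L

At the critical point dD/dt = 0, so k_1 L₀ e^(−k_1 t) = k_r D. Substituting D(t) from the Streeter–Phelps equation and solving for t gives
t_c = ln[(k_r/k_1)(1 − D₀(k_r−k_1)/(k_1 L₀))] / (k_r−k_1).
Here k_r−k_1 = 1.347 d⁻¹ and 1 − D₀(k_r−k_1)/(k_1 L₀) = 1 − 3.30×1.347/(0.333×47.1) = 0.7166, so
t_c = ln(5.045 × 0.7166) / 1.347 = 1.285 / 1.347 = 0.9541 d.
L(t_c) = L₀ e^(−k_1 t_c) = 47.1 × 0.7278 = 34.28 mg/L, and at the critical point k_r D_c = k_1 L, so D_c = (0.333/1.68) × 34.28 = 6.795 mg/L.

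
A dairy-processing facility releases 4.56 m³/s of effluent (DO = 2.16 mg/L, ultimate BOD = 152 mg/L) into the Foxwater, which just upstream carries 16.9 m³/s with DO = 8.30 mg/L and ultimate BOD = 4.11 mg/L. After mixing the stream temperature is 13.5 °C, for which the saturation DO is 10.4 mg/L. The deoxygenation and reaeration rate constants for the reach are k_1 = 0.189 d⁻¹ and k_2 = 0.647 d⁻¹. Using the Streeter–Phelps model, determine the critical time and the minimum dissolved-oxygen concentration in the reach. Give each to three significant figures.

Mixed DO = (16.9×8.30 + 4.56×2.16)/(16.9+4.56) = 150.1/21.46 = 6.995 mg/L.
Mixed L₀ = (16.9×4.11 + 4.56×152)/(21.46) = 762.6/21.46 = 35.53 mg/L.
Initial deficit D₀ = C_s − DO₀ = 10.4 − 6.995 = 3.405 mg/L.
t_c = (1/0.4580) ln[(0.647/0.189)(1 − 3.405×0.4580/(0.189×35.53))] = 2.183 × ln(2.628) = 2.110 d.
D_c = (0.189/0.647) × 35.53 × e^(−0.189×2.110) = 0.2921 × 35.53 × 0.6711 = 6.967 mg/L.
Minimum DO = 10.4 − 6.967 = 3.433 mg/L.

t_c ≈ 2.11 d; minimum DO ≈ 3.43 mg/L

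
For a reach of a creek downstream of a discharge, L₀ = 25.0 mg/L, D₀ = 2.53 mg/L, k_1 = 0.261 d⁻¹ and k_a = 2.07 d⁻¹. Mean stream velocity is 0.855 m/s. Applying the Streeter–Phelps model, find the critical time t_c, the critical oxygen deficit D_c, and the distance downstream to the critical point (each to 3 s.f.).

t_c ≈ 0.477 d; D_c ≈ 2.78 mg/L; x_c ≈ 35.2 km

With k_a/k_1 = 7.931 and 1 − D₀(k_a−k_1)/(k_1 L₀) = 0.2986,
t_c = ln(7.931 × 0.2986) / (2.07 − 0.261) = ln(2.368) / 1.809 = 0.8621/1.809 = 0.4765 d.
D_c = (k_1/k_a) L₀ e^(−k_1 t_c) = (0.261/2.07) × 25.0 × e^(−0.261×0.4765) = 0.1261 × 25.0 × 0.8830 = 2.784 mg/L.
x_c = v t_c = 0.855 m/s × 0.4765 d × 86400 s/d = 35200 m ≈ 35.2 km.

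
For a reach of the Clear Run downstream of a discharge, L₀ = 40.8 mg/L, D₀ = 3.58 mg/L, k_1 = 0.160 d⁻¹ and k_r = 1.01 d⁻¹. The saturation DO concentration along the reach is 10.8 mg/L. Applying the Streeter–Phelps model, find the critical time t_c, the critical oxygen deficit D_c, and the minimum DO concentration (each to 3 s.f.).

With k_r/k_1 = 6.312 and 1 − D₀(k_r−k_1)/(k_1 L₀) = 0.5339,
t_c = ln(6.312 × 0.5339) / (1.01 − 0.160) = ln(3.370) / 0.8500 = 1.215/0.8500 = 1.429 d.
D_c = (k_1/k_r) L₀ e^(−k_1 t_c) = (0.160/1.01) × 40.8 × e^(−0.160×1.429) = 0.1584 × 40.8 × 0.7956 = 5.142 mg/L.
Minimum DO = C_s − D_c = 10.8 − 5.142 = 5.658 mg/L.

t_c ≈ 1.43 d; D_c ≈ 5.14 mg/L; min DO ≈ 5.66 mg/L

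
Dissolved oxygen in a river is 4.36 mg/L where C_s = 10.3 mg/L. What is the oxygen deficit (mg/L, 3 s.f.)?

D = C_s − C = 10.3 − 4.36 = 5.94 mg/L.

D ≈ 5.94 mg/L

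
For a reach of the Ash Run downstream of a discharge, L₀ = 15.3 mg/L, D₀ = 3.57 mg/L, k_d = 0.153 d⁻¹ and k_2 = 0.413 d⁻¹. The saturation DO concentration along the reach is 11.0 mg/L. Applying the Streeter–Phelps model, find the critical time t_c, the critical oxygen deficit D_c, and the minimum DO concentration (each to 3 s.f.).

t_c ≈ 1.88 d; D_c ≈ 4.25 mg/L; min DO ≈ 6.75 mg/L

At the critical point dD/dt = 0, so k_d L₀ e^(−k_d t) = k_2 D. Substituting D(t) from the Streeter–Phelps equation and solving for t gives
t_c = ln[(k_2/k_d)(1 − D₀(k_2−k_d)/(k_d L₀))] / (k_2−k_d).
Here k_2−k_d = 0.2600 d⁻¹ and 1 − D₀(k_2−k_d)/(k_d L₀) = 1 − 3.57×0.2600/(0.153×15.3) = 0.6035, so
t_c = ln(2.699 × 0.6035) / 0.2600 = 0.4880 / 0.2600 = 1.877 d.
L(t_c) = L₀ e^(−k_d t_c) = 15.3 × 0.7504 = 11.48 mg/L, and at the critical point k_2 D_c = k_d L, so D_c = (0.153/0.413) × 11.48 = 4.253 mg/L.
Minimum DO = C_s − D_c = 11.0 − 4.253 = 6.747 mg/L.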